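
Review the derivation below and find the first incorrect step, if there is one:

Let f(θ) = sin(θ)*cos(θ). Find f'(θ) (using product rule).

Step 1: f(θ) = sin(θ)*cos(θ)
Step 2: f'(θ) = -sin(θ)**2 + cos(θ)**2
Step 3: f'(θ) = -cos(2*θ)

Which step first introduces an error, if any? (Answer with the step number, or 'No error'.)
Step 3

Step 3 is incorrect due to a sign flip.
The step shows: -cos(2*θ)
The correct value should be: cos(2*θ)

Explanation: The sign of the whole expression was flipped: the term cos(2*θ) was incorrectly written as -cos(2*θ)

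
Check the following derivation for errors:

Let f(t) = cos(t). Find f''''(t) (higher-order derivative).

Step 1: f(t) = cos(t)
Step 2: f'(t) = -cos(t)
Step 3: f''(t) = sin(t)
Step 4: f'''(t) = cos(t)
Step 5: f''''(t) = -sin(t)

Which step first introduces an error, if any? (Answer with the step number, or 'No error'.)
Step 2

Step 2 is incorrect due to a wrong trig function.
The step shows: -cos(t)
The correct value should be: -sin(t)

Explanation: sin(t) was incorrectly written as cos(t): the term -sin(t) was incorrectly written as -cos(t)
The later steps are derived from this incorrect expression, so the error originates in Step 2.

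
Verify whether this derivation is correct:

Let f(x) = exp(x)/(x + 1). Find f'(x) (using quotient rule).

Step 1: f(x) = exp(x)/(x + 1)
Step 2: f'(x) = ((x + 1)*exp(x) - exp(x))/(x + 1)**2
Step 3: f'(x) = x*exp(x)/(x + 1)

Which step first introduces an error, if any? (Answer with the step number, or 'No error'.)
Step 3

Step 3 is incorrect due to a wrong exponent.
The step shows: x*exp(x)/(x + 1)
The correct value should be: x*exp(x)/(x + 1)**2

Explanation: The exponent -2 on x + 1 was incorrectly written as -1: the term x*exp(x)/(x + 1)**2 was incorrectly written as x*exp(x)/(x + 1)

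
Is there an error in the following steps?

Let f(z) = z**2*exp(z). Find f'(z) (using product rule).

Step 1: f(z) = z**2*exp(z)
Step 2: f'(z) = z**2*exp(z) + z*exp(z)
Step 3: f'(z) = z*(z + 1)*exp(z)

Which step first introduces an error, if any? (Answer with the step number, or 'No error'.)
Step 2

Step 2 is incorrect due to a wrong coefficient.
The step shows: z**2*exp(z) + z*exp(z)
The correct value should be: z**2*exp(z) + 2*z*exp(z)

Explanation: The coefficient 2 was incorrectly written as 1: the term 2*z*exp(z) was incorrectly written as z*exp(z)
The later steps are derived from this incorrect expression, so the error originates in Step 2.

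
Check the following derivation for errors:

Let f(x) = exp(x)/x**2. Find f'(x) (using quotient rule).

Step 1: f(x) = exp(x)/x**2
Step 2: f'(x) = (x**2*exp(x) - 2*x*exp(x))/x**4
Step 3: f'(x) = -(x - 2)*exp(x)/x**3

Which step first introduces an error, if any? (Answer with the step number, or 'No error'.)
Step 3

Step 3 is incorrect due to a sign flip.
The step shows: -(x - 2)*exp(x)/x**3
The correct value should be: (x - 2)*exp(x)/x**3

Explanation: The sign of the whole expression was flipped: the term (x - 2)*exp(x)/x**3 was incorrectly written as -(x - 2)*exp(x)/x**3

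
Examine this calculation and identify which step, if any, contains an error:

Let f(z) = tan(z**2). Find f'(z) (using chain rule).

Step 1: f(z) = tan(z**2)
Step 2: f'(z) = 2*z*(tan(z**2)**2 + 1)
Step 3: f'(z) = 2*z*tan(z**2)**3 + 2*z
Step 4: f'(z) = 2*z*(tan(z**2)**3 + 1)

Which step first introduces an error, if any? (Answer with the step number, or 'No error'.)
Step 3

Step 3 is incorrect due to a wrong exponent.
The step shows: 2*z*tan(z**2)**3 + 2*z
The correct value should be: 2*z*tan(z**2)**2 + 2*z

Explanation: The exponent 2 on tan(z**2) was incorrectly written as 3: the term 2*z*tan(z**2)**2 was incorrectly written as 2*z*tan(z**2)**3
The later steps are derived from this incorrect expression, so the error originates in Step 3.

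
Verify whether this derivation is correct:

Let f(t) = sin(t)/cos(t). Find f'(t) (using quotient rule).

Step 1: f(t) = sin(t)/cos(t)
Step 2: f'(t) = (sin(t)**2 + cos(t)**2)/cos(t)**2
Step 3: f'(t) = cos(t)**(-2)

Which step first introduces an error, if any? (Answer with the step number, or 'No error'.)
No error

All steps in this derivation are correct.
The final answer f'(t) = cos(t)**(-2) is valid.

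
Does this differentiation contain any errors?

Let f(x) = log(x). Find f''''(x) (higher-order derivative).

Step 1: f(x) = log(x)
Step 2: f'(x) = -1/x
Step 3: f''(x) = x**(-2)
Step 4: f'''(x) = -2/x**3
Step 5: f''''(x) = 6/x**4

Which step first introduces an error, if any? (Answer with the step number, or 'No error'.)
Step 2

Step 2 is incorrect due to a sign flip.
The step shows: -1/x
The correct value should be: 1/x

Explanation: The sign of the whole expression was flipped: the term 1/x was incorrectly written as -1/x
The later steps are derived from this incorrect expression, so the error originates in Step 2.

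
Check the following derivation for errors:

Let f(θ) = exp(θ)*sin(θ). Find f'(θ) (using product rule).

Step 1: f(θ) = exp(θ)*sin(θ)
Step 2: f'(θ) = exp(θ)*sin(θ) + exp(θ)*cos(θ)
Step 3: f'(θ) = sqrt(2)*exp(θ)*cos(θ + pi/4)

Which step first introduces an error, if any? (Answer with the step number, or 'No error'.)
Step 3

Step 3 is incorrect due to a wrong trig function.
The step shows: sqrt(2)*exp(θ)*cos(θ + pi/4)
The correct value should be: sqrt(2)*exp(θ)*sin(θ + pi/4)

Explanation: sin(θ + pi/4) was incorrectly written as cos(θ + pi/4): the term sqrt(2)*exp(θ)*sin(θ + pi/4) was incorrectly written as sqrt(2)*exp(θ)*cos(θ + pi/4)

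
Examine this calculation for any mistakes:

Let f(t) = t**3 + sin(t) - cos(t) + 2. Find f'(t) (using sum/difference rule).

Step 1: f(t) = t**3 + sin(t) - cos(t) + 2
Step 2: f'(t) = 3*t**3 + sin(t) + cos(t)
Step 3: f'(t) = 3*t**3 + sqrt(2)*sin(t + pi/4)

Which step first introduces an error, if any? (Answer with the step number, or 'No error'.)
Step 2

Step 2 is incorrect due to a wrong exponent.
The step shows: 3*t**3 + sin(t) + cos(t)
The correct value should be: 3*t**2 + sin(t) + cos(t)

Explanation: The exponent 2 on t was incorrectly written as 3: the term 3*t**2 was incorrectly written as 3*t**3
The later steps are derived from this incorrect expression, so the error originates in Step 2.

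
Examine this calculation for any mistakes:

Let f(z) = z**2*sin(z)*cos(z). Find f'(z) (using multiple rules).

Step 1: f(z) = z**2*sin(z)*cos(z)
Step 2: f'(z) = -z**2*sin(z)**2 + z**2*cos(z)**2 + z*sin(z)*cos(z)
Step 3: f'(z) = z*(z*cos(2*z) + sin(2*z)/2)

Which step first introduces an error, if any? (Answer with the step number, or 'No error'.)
Step 2

Step 2 is incorrect due to a wrong coefficient.
The step shows: -z**2*sin(z)**2 + z**2*cos(z)**2 + z*sin(z)*cos(z)
The correct value should be: -z**2*sin(z)**2 + z**2*cos(z)**2 + 2*z*sin(z)*cos(z)

Explanation: The coefficient 2 was incorrectly written as 1: the term 2*z*sin(z)*cos(z) was incorrectly written as z*sin(z)*cos(z)
The later steps are derived from this incorrect expression, so the error originates in Step 2.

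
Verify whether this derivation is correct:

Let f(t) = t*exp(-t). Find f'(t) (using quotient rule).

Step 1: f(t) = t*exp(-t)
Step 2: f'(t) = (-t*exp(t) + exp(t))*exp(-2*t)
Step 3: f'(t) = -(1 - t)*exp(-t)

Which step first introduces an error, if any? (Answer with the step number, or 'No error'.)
Step 3

Step 3 is incorrect due to a sign flip.
The step shows: -(1 - t)*exp(-t)
The correct value should be: (1 - t)*exp(-t)

Explanation: The sign of the whole expression was flipped: the term (1 - t)*exp(-t) was incorrectly written as -(1 - t)*exp(-t)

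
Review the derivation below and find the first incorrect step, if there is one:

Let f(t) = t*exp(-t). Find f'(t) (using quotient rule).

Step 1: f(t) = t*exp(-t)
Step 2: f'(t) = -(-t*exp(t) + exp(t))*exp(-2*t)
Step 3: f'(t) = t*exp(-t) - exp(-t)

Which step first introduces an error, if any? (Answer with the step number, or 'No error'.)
Step 2

Step 2 is incorrect due to a sign flip.
The step shows: -(-t*exp(t) + exp(t))*exp(-2*t)
The correct value should be: (-t*exp(t) + exp(t))*exp(-2*t)

Explanation: The sign of the whole expression was flipped: the term (-t*exp(t) + exp(t))*exp(-2*t) was incorrectly written as -(-t*exp(t) + exp(t))*exp(-2*t)
The later steps are derived from this incorrect expression, so the error originates in Step 2.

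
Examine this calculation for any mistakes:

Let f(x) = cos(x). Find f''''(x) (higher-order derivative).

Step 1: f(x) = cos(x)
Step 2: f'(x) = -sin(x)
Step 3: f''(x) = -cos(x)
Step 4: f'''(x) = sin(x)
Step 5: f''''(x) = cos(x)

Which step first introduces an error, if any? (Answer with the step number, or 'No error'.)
No error

All steps in this derivation are correct.
The final answer f''''(x) = cos(x) is valid.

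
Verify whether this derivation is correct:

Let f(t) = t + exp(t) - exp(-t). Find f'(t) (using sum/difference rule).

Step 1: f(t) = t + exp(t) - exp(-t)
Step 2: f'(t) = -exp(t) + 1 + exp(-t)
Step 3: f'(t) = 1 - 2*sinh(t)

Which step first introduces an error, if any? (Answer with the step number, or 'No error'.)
Step 2

Step 2 is incorrect due to a sign flip.
The step shows: -exp(t) + 1 + exp(-t)
The correct value should be: exp(t) + 1 + exp(-t)

Explanation: The sign of one term was flipped: the term exp(t) was incorrectly written as -exp(t)
The later steps are derived from this incorrect expression, so the error originates in Step 2.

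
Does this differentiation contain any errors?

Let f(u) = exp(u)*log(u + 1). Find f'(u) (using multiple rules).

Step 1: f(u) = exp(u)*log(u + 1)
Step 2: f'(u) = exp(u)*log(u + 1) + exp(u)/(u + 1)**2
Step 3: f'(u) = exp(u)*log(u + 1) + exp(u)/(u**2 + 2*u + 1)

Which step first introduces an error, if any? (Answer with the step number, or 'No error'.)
Step 2

Step 2 is incorrect due to a wrong exponent.
The step shows: exp(u)*log(u + 1) + exp(u)/(u + 1)**2
The correct value should be: exp(u)*log(u + 1) + exp(u)/(u + 1)

Explanation: The exponent -1 on u + 1 was incorrectly written as -2: the term exp(u)/(u + 1) was incorrectly written as exp(u)/(u + 1)**2
The later steps are derived from this incorrect expression, so the error originates in Step 2.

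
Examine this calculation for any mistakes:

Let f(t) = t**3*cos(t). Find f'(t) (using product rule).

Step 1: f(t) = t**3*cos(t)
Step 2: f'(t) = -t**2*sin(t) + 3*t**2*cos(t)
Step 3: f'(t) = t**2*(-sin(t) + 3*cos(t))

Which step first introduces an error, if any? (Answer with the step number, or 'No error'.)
Step 2

Step 2 is incorrect due to a wrong exponent.
The step shows: -t**2*sin(t) + 3*t**2*cos(t)
The correct value should be: -t**3*sin(t) + 3*t**2*cos(t)

Explanation: The exponent 3 on t was incorrectly written as 2: the term -t**3*sin(t) was incorrectly written as -t**2*sin(t)
The later steps are derived from this incorrect expression, so the error originates in Step 2.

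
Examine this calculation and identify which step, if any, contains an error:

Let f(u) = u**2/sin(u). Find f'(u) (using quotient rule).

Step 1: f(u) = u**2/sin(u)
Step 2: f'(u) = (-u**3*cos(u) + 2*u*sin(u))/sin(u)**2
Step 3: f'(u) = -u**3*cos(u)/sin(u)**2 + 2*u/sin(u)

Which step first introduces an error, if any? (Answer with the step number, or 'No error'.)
Step 2

Step 2 is incorrect due to a wrong exponent.
The step shows: (-u**3*cos(u) + 2*u*sin(u))/sin(u)**2
The correct value should be: (-u**2*cos(u) + 2*u*sin(u))/sin(u)**2

Explanation: The exponent 2 on u was incorrectly written as 3: the term (-u**2*cos(u) + 2*u*sin(u))/sin(u)**2 was incorrectly written as (-u**3*cos(u) + 2*u*sin(u))/sin(u)**2
The later steps are derived from this incorrect expression, so the error originates in Step 2.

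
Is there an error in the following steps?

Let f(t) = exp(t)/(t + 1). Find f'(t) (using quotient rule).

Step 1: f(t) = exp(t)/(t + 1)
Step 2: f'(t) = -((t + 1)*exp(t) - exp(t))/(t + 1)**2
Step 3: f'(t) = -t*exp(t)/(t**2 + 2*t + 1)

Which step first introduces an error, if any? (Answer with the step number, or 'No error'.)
Step 2

Step 2 is incorrect due to a sign flip.
The step shows: -((t + 1)*exp(t) - exp(t))/(t + 1)**2
The correct value should be: ((t + 1)*exp(t) - exp(t))/(t + 1)**2

Explanation: The sign of the whole expression was flipped: the term ((t + 1)*exp(t) - exp(t))/(t + 1)**2 was incorrectly written as -((t + 1)*exp(t) - exp(t))/(t + 1)**2
The later steps are derived from this incorrect expression, so the error originates in Step 2.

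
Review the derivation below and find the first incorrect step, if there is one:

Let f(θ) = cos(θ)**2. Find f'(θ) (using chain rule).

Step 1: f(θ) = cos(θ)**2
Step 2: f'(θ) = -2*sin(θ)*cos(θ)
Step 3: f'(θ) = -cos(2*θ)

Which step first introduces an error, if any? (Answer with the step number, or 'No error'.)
Step 3

Step 3 is incorrect due to a wrong trig function.
The step shows: -cos(2*θ)
The correct value should be: -sin(2*θ)

Explanation: sin(2*θ) was incorrectly written as cos(2*θ): the term -sin(2*θ) was incorrectly written as -cos(2*θ)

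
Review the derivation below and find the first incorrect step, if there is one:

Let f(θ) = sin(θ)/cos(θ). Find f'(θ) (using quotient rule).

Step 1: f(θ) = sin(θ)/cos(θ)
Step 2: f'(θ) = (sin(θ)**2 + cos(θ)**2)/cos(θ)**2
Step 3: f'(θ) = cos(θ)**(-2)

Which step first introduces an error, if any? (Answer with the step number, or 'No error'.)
No error

All steps in this derivation are correct.
The final answer f'(θ) = cos(θ)**(-2) is valid.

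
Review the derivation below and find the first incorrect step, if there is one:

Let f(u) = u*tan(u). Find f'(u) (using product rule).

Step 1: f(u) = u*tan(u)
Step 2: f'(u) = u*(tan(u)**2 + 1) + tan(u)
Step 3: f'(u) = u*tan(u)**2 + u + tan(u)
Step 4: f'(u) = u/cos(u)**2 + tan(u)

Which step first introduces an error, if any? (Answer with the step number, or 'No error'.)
No error

All steps in this derivation are correct.
The final answer f'(u) = u/cos(u)**2 + tan(u) is valid.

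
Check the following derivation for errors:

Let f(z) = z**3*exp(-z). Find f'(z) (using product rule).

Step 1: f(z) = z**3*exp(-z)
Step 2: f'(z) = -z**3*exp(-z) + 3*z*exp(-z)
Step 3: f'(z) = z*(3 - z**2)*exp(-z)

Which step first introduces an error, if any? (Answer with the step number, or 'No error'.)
Step 2

Step 2 is incorrect due to a wrong exponent.
The step shows: -z**3*exp(-z) + 3*z*exp(-z)
The correct value should be: -z**3*exp(-z) + 3*z**2*exp(-z)

Explanation: The exponent 2 on z was incorrectly written as 1: the term 3*z**2*exp(-z) was incorrectly written as 3*z*exp(-z)
The later steps are derived from this incorrect expression, so the error originates in Step 2.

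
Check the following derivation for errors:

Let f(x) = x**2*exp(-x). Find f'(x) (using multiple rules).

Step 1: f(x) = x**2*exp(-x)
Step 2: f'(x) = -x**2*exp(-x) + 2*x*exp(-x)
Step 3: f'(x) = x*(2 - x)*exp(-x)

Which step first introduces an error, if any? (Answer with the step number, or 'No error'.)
No error

All steps in this derivation are correct.
The final answer f'(x) = x*(2 - x)*exp(-x) is valid.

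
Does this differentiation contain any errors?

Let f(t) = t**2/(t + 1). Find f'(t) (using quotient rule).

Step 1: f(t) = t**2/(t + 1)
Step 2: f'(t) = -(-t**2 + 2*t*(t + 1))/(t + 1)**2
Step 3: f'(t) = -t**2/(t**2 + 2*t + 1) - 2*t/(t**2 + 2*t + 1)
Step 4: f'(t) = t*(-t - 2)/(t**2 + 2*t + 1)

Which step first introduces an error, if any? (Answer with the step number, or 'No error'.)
Step 2

Step 2 is incorrect due to a sign flip.
The step shows: -(-t**2 + 2*t*(t + 1))/(t + 1)**2
The correct value should be: (-t**2 + 2*t*(t + 1))/(t + 1)**2

Explanation: The sign of the whole expression was flipped: the term (-t**2 + 2*t*(t + 1))/(t + 1)**2 was incorrectly written as -(-t**2 + 2*t*(t + 1))/(t + 1)**2
The later steps are derived from this incorrect expression, so the error originates in Step 2.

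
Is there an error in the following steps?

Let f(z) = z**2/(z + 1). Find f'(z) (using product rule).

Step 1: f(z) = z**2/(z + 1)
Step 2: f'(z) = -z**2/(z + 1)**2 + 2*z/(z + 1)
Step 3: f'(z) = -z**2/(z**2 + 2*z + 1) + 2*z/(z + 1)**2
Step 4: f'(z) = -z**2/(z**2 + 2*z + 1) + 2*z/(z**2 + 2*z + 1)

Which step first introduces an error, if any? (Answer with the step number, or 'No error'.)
Step 3

Step 3 is incorrect due to a wrong exponent.
The step shows: -z**2/(z**2 + 2*z + 1) + 2*z/(z + 1)**2
The correct value should be: -z**2/(z**2 + 2*z + 1) + 2*z/(z + 1)

Explanation: The exponent -1 on z + 1 was incorrectly written as -2: the term 2*z/(z + 1) was incorrectly written as 2*z/(z + 1)**2
The later steps are derived from this incorrect expression, so the error originates in Step 3.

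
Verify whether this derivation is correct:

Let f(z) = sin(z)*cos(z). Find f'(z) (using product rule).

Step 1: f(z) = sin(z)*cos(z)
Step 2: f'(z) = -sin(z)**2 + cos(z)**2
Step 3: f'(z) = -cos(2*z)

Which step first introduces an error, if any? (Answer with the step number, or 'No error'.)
Step 3

Step 3 is incorrect due to a sign flip.
The step shows: -cos(2*z)
The correct value should be: cos(2*z)

Explanation: The sign of the whole expression was flipped: the term cos(2*z) was incorrectly written as -cos(2*z)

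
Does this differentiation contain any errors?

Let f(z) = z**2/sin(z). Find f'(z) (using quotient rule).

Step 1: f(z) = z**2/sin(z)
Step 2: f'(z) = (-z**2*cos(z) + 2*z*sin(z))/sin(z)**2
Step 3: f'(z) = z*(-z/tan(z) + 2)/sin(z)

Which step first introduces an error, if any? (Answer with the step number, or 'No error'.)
No error

All steps in this derivation are correct.
The final answer f'(z) = z*(-z/tan(z) + 2)/sin(z) is valid.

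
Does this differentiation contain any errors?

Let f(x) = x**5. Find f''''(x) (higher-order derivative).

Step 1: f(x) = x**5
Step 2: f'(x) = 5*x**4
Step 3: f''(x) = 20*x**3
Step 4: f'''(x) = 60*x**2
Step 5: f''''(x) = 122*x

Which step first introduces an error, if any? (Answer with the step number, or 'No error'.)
Step 5

Step 5 is incorrect due to a wrong coefficient.
The step shows: 122*x
The correct value should be: 120*x

Explanation: The coefficient 120 was incorrectly written as 122: the term 120*x was incorrectly written as 122*x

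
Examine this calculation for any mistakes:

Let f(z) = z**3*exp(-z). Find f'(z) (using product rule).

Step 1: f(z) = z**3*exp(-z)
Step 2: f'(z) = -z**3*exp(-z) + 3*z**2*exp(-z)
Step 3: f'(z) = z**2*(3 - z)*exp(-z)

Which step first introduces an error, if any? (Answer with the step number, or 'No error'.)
No error

All steps in this derivation are correct.
The final answer f'(z) = z**2*(3 - z)*exp(-z) is valid.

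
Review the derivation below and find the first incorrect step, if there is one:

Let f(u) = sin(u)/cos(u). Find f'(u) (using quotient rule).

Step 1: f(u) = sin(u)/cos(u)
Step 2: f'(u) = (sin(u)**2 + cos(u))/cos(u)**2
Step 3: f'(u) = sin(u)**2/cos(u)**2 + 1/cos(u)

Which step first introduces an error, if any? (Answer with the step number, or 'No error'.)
Step 2

Step 2 is incorrect due to a wrong exponent.
The step shows: (sin(u)**2 + cos(u))/cos(u)**2
The correct value should be: (sin(u)**2 + cos(u)**2)/cos(u)**2

Explanation: The exponent 2 on cos(u) was incorrectly written as 1: the term (sin(u)**2 + cos(u)**2)/cos(u)**2 was incorrectly written as (sin(u)**2 + cos(u))/cos(u)**2
The later steps are derived from this incorrect expression, so the error originates in Step 2.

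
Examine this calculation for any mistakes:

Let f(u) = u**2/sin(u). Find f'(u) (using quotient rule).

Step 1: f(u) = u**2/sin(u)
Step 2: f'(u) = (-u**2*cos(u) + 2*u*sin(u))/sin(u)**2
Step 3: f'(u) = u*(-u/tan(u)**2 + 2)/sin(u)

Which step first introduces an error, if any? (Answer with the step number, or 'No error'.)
Step 3

Step 3 is incorrect due to a wrong exponent.
The step shows: u*(-u/tan(u)**2 + 2)/sin(u)
The correct value should be: u*(-u/tan(u) + 2)/sin(u)

Explanation: The exponent -1 on tan(u) was incorrectly written as -2: the term u*(-u/tan(u) + 2)/sin(u) was incorrectly written as u*(-u/tan(u)**2 + 2)/sin(u)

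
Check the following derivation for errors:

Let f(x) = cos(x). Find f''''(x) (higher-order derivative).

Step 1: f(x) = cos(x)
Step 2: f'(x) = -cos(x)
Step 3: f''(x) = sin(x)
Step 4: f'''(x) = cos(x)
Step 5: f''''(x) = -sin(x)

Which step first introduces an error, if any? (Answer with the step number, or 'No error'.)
Step 2

Step 2 is incorrect due to a wrong trig function.
The step shows: -cos(x)
The correct value should be: -sin(x)

Explanation: sin(x) was incorrectly written as cos(x): the term -sin(x) was incorrectly written as -cos(x)
The later steps are derived from this incorrect expression, so the error originates in Step 2.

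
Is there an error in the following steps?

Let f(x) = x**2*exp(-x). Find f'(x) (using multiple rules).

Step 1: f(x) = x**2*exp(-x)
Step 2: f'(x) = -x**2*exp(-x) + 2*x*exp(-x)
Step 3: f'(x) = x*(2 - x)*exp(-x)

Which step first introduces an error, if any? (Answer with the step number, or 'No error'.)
No error

All steps in this derivation are correct.
The final answer f'(x) = x*(2 - x)*exp(-x) is valid.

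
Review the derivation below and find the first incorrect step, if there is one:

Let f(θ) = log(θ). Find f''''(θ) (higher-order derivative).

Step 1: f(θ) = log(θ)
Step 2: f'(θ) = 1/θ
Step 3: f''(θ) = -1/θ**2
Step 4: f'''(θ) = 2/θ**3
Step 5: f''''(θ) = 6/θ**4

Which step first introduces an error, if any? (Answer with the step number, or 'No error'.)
Step 5

Step 5 is incorrect due to a sign flip.
The step shows: 6/θ**4
The correct value should be: -6/θ**4

Explanation: The sign of the whole expression was flipped: the term -6/θ**4 was incorrectly written as 6/θ**4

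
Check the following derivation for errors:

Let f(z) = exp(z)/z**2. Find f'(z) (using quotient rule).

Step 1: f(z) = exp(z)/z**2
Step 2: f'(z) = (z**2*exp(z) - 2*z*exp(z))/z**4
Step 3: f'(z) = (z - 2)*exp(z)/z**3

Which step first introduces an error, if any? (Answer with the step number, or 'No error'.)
No error

All steps in this derivation are correct.
The final answer f'(z) = (z - 2)*exp(z)/z**3 is valid.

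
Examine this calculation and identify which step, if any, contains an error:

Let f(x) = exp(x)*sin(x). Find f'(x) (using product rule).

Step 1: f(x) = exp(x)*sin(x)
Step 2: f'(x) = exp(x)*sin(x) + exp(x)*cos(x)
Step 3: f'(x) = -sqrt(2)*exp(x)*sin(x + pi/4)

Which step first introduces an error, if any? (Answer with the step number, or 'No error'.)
Step 3

Step 3 is incorrect due to a sign flip.
The step shows: -sqrt(2)*exp(x)*sin(x + pi/4)
The correct value should be: sqrt(2)*exp(x)*sin(x + pi/4)

Explanation: The sign of the whole expression was flipped: the term sqrt(2)*exp(x)*sin(x + pi/4) was incorrectly written as -sqrt(2)*exp(x)*sin(x + pi/4)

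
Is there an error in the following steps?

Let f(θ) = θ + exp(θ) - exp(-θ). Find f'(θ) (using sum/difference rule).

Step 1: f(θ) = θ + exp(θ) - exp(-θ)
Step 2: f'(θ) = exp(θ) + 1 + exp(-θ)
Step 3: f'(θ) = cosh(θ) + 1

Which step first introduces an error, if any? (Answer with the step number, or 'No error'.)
Step 3

Step 3 is incorrect due to a wrong coefficient.
The step shows: cosh(θ) + 1
The correct value should be: 2*cosh(θ) + 1

Explanation: The coefficient 2 was incorrectly written as 1: the term 2*cosh(θ) was incorrectly written as cosh(θ)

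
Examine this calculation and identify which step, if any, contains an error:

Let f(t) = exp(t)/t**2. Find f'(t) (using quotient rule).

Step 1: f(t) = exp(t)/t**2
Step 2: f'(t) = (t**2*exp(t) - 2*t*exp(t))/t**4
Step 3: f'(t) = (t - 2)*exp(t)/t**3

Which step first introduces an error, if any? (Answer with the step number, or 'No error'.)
No error

All steps in this derivation are correct.
The final answer f'(t) = (t - 2)*exp(t)/t**3 is valid.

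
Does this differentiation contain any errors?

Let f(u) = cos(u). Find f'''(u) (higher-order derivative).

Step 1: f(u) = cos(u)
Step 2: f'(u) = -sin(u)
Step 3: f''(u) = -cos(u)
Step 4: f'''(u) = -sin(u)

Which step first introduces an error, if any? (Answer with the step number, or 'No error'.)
Step 4

Step 4 is incorrect due to a sign flip.
The step shows: -sin(u)
The correct value should be: sin(u)

Explanation: The sign of the whole expression was flipped: the term sin(u) was incorrectly written as -sin(u)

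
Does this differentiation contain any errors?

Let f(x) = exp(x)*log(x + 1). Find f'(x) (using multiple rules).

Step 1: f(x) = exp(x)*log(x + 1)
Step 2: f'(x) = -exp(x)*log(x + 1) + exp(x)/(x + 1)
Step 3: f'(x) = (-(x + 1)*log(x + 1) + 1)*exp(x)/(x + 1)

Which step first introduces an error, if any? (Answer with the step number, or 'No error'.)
Step 2

Step 2 is incorrect due to a sign flip.
The step shows: -exp(x)*log(x + 1) + exp(x)/(x + 1)
The correct value should be: exp(x)*log(x + 1) + exp(x)/(x + 1)

Explanation: The sign of one term was flipped: the term exp(x)*log(x + 1) was incorrectly written as -exp(x)*log(x + 1)
The later steps are derived from this incorrect expression, so the error originates in Step 2.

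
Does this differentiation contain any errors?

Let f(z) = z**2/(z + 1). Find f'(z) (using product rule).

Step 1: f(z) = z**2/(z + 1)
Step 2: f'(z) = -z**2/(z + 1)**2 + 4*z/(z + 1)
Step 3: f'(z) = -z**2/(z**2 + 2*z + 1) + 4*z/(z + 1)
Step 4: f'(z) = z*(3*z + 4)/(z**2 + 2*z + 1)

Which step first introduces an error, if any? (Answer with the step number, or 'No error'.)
Step 2

Step 2 is incorrect due to a wrong coefficient.
The step shows: -z**2/(z + 1)**2 + 4*z/(z + 1)
The correct value should be: -z**2/(z + 1)**2 + 2*z/(z + 1)

Explanation: The coefficient 2 was incorrectly written as 4: the term 2*z/(z + 1) was incorrectly written as 4*z/(z + 1)
The later steps are derived from this incorrect expression, so the error originates in Step 2.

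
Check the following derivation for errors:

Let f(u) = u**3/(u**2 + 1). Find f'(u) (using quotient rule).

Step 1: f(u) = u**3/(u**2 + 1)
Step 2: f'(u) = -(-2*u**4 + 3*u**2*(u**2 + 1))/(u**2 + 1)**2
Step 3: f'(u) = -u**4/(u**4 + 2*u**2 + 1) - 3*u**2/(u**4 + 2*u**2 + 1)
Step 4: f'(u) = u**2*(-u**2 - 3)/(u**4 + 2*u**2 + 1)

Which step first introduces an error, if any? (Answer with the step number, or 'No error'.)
Step 2

Step 2 is incorrect due to a sign flip.
The step shows: -(-2*u**4 + 3*u**2*(u**2 + 1))/(u**2 + 1)**2
The correct value should be: (-2*u**4 + 3*u**2*(u**2 + 1))/(u**2 + 1)**2

Explanation: The sign of the whole expression was flipped: the term (-2*u**4 + 3*u**2*(u**2 + 1))/(u**2 + 1)**2 was incorrectly written as -(-2*u**4 + 3*u**2*(u**2 + 1))/(u**2 + 1)**2
The later steps are derived from this incorrect expression, so the error originates in Step 2.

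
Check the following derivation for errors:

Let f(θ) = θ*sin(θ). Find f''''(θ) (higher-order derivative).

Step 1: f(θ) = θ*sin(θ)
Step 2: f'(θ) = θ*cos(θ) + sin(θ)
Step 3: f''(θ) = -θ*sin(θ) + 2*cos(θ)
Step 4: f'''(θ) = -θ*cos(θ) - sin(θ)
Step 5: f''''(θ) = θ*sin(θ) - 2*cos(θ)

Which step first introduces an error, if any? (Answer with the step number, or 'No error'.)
Step 4

Step 4 is incorrect due to a wrong coefficient.
The step shows: -θ*cos(θ) - sin(θ)
The correct value should be: -θ*cos(θ) - 3*sin(θ)

Explanation: The coefficient -3 was incorrectly written as -1: the term -3*sin(θ) was incorrectly written as -sin(θ)
The later steps are derived from this incorrect expression, so the error originates in Step 4.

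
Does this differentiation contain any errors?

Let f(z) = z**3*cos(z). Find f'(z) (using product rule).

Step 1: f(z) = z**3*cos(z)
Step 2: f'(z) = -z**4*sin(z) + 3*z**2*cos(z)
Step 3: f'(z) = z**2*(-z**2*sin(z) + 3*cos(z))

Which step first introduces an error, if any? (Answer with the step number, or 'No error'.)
Step 2

Step 2 is incorrect due to a wrong exponent.
The step shows: -z**4*sin(z) + 3*z**2*cos(z)
The correct value should be: -z**3*sin(z) + 3*z**2*cos(z)

Explanation: The exponent 3 on z was incorrectly written as 4: the term -z**3*sin(z) was incorrectly written as -z**4*sin(z)
The later steps are derived from this incorrect expression, so the error originates in Step 2.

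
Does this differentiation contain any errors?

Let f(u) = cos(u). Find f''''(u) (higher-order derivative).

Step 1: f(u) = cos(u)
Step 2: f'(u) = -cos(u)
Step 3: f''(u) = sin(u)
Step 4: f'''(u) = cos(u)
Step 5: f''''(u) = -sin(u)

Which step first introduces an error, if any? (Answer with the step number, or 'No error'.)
Step 2

Step 2 is incorrect due to a wrong trig function.
The step shows: -cos(u)
The correct value should be: -sin(u)

Explanation: sin(u) was incorrectly written as cos(u): the term -sin(u) was incorrectly written as -cos(u)
The later steps are derived from this incorrect expression, so the error originates in Step 2.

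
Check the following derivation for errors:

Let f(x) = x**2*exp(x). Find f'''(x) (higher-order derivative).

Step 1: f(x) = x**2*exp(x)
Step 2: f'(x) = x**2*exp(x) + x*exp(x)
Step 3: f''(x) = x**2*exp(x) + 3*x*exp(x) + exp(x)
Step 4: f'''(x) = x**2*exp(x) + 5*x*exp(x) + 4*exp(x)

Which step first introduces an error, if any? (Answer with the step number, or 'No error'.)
Step 2

Step 2 is incorrect due to a wrong coefficient.
The step shows: x**2*exp(x) + x*exp(x)
The correct value should be: x**2*exp(x) + 2*x*exp(x)

Explanation: The coefficient 2 was incorrectly written as 1: the term 2*x*exp(x) was incorrectly written as x*exp(x)
The later steps are derived from this incorrect expression, so the error originates in Step 2.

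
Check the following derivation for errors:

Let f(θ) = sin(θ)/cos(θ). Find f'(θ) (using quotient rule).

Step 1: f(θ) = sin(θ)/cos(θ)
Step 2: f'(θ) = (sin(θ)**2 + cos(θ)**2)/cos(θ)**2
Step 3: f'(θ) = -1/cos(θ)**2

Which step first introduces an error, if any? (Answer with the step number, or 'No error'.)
Step 3

Step 3 is incorrect due to a sign flip.
The step shows: -1/cos(θ)**2
The correct value should be: cos(θ)**(-2)

Explanation: The sign of the whole expression was flipped: the term cos(θ)**(-2) was incorrectly written as -1/cos(θ)**2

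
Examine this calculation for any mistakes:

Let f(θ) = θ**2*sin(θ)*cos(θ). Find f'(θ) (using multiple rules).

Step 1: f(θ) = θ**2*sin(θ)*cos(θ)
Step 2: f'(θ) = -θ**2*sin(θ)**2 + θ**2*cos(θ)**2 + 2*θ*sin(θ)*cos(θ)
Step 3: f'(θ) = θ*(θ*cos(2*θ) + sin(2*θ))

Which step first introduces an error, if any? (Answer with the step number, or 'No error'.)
No error

All steps in this derivation are correct.
The final answer f'(θ) = θ*(θ*cos(2*θ) + sin(2*θ)) is valid.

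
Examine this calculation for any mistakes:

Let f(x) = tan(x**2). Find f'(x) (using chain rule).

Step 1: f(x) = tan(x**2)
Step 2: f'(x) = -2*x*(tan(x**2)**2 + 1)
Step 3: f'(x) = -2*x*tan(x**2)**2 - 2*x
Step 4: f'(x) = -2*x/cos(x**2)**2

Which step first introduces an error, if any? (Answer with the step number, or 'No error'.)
Step 2

Step 2 is incorrect due to a sign flip.
The step shows: -2*x*(tan(x**2)**2 + 1)
The correct value should be: 2*x*(tan(x**2)**2 + 1)

Explanation: The sign of the whole expression was flipped: the term 2*x*(tan(x**2)**2 + 1) was incorrectly written as -2*x*(tan(x**2)**2 + 1)
The later steps are derived from this incorrect expression, so the error originates in Step 2.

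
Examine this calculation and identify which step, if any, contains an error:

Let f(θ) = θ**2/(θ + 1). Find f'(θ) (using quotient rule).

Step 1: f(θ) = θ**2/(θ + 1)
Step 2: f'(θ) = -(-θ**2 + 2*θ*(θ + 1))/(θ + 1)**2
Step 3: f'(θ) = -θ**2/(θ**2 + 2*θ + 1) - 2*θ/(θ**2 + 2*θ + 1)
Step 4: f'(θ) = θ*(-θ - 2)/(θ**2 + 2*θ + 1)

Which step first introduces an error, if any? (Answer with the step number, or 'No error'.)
Step 2

Step 2 is incorrect due to a sign flip.
The step shows: -(-θ**2 + 2*θ*(θ + 1))/(θ + 1)**2
The correct value should be: (-θ**2 + 2*θ*(θ + 1))/(θ + 1)**2

Explanation: The sign of the whole expression was flipped: the term (-θ**2 + 2*θ*(θ + 1))/(θ + 1)**2 was incorrectly written as -(-θ**2 + 2*θ*(θ + 1))/(θ + 1)**2
The later steps are derived from this incorrect expression, so the error originates in Step 2.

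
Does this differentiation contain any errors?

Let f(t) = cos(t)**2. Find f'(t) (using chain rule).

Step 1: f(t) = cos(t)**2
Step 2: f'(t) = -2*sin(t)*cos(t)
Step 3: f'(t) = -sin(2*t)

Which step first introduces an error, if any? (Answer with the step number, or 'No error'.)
No error

All steps in this derivation are correct.
The final answer f'(t) = -sin(2*t) is valid.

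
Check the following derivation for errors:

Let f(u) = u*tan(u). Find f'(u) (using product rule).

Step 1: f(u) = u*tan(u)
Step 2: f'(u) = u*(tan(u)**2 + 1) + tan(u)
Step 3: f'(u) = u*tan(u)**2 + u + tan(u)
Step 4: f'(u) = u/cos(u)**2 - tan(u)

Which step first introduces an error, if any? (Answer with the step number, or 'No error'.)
Step 4

Step 4 is incorrect due to a sign flip.
The step shows: u/cos(u)**2 - tan(u)
The correct value should be: u/cos(u)**2 + tan(u)

Explanation: The sign of one term was flipped: the term tan(u) was incorrectly written as -tan(u)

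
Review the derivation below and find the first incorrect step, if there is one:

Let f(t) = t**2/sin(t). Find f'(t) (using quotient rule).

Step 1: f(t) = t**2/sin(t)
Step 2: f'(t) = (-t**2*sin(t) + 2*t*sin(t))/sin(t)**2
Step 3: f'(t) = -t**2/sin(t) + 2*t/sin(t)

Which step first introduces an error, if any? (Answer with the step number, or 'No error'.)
Step 2

Step 2 is incorrect due to a wrong trig function.
The step shows: (-t**2*sin(t) + 2*t*sin(t))/sin(t)**2
The correct value should be: (-t**2*cos(t) + 2*t*sin(t))/sin(t)**2

Explanation: cos(t) was incorrectly written as sin(t): the term (-t**2*cos(t) + 2*t*sin(t))/sin(t)**2 was incorrectly written as (-t**2*sin(t) + 2*t*sin(t))/sin(t)**2
The later steps are derived from this incorrect expression, so the error originates in Step 2.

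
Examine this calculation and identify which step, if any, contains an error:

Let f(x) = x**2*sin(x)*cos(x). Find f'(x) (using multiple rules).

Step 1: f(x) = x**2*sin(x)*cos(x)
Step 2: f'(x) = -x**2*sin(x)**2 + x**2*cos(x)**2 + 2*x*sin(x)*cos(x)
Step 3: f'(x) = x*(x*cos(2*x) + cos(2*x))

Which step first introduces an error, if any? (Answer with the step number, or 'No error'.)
Step 3

Step 3 is incorrect due to a wrong trig function.
The step shows: x*(x*cos(2*x) + cos(2*x))
The correct value should be: x*(x*cos(2*x) + sin(2*x))

Explanation: sin(2*x) was incorrectly written as cos(2*x): the term x*(x*cos(2*x) + sin(2*x)) was incorrectly written as x*(x*cos(2*x) + cos(2*x))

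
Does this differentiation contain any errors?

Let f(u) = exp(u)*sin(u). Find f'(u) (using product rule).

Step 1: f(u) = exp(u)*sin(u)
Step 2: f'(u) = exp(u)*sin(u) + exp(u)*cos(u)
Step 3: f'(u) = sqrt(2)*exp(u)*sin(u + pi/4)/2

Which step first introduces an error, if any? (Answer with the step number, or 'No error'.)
Step 3

Step 3 is incorrect due to a wrong exponent.
The step shows: sqrt(2)*exp(u)*sin(u + pi/4)/2
The correct value should be: sqrt(2)*exp(u)*sin(u + pi/4)

Explanation: The exponent 1/2 on 2 was incorrectly written as -1/2: the term sqrt(2)*exp(u)*sin(u + pi/4) was incorrectly written as sqrt(2)*exp(u)*sin(u + pi/4)/2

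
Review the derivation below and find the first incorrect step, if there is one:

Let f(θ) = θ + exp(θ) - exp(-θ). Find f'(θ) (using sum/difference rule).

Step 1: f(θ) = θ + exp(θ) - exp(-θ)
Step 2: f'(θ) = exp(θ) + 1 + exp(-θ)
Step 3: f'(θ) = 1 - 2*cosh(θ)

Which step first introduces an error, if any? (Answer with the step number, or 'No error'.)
Step 3

Step 3 is incorrect due to a sign flip.
The step shows: 1 - 2*cosh(θ)
The correct value should be: 2*cosh(θ) + 1

Explanation: The sign of one term was flipped: the term 2*cosh(θ) was incorrectly written as -2*cosh(θ)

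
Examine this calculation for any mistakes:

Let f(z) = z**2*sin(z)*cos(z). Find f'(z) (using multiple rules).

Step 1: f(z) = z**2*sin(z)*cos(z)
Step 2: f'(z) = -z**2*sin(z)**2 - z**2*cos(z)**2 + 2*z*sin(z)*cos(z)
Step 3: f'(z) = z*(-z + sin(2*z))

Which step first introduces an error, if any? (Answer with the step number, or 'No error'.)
Step 2

Step 2 is incorrect due to a sign flip.
The step shows: -z**2*sin(z)**2 - z**2*cos(z)**2 + 2*z*sin(z)*cos(z)
The correct value should be: -z**2*sin(z)**2 + z**2*cos(z)**2 + 2*z*sin(z)*cos(z)

Explanation: The sign of one term was flipped: the term z**2*cos(z)**2 was incorrectly written as -z**2*cos(z)**2
The later steps are derived from this incorrect expression, so the error originates in Step 2.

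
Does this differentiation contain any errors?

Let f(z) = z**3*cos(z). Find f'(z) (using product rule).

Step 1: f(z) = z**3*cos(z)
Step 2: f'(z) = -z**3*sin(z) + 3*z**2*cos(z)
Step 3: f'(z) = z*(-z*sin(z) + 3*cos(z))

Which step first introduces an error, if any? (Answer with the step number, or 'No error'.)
Step 3

Step 3 is incorrect due to a wrong exponent.
The step shows: z*(-z*sin(z) + 3*cos(z))
The correct value should be: z**2*(-z*sin(z) + 3*cos(z))

Explanation: The exponent 2 on z was incorrectly written as 1: the term z**2*(-z*sin(z) + 3*cos(z)) was incorrectly written as z*(-z*sin(z) + 3*cos(z))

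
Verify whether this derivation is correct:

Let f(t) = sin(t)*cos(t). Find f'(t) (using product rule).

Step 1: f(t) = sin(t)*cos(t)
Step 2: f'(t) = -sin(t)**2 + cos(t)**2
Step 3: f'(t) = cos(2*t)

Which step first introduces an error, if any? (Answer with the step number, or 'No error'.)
No error

All steps in this derivation are correct.
The final answer f'(t) = cos(2*t) is valid.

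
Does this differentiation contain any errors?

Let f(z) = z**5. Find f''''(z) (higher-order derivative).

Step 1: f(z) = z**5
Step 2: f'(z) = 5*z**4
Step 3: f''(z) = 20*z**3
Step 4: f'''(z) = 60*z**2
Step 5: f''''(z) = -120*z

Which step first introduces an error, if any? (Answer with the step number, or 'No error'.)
Step 5

Step 5 is incorrect due to a sign flip.
The step shows: -120*z
The correct value should be: 120*z

Explanation: The sign of the whole expression was flipped: the term 120*z was incorrectly written as -120*z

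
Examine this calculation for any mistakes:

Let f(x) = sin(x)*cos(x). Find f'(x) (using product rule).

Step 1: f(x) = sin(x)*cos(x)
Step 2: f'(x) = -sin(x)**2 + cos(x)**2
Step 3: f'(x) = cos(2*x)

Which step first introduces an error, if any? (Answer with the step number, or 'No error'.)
No error

All steps in this derivation are correct.
The final answer f'(x) = cos(2*x) is valid.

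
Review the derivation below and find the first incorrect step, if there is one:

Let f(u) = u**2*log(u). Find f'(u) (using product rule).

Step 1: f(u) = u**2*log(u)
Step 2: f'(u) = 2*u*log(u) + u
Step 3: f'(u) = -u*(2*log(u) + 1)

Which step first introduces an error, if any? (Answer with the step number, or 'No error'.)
Step 3

Step 3 is incorrect due to a sign flip.
The step shows: -u*(2*log(u) + 1)
The correct value should be: u*(2*log(u) + 1)

Explanation: The sign of the whole expression was flipped: the term u*(2*log(u) + 1) was incorrectly written as -u*(2*log(u) + 1)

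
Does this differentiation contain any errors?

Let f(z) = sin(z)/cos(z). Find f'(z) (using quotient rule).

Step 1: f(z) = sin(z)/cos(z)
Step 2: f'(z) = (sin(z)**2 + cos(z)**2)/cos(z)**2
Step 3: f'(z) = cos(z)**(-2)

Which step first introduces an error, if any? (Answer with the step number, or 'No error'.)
No error

All steps in this derivation are correct.
The final answer f'(z) = cos(z)**(-2) is valid.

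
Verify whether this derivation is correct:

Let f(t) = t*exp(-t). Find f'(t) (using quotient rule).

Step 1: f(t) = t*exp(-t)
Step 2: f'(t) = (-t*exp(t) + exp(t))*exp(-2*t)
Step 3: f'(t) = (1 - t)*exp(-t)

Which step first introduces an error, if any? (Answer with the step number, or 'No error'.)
No error

All steps in this derivation are correct.
The final answer f'(t) = (1 - t)*exp(-t) is valid.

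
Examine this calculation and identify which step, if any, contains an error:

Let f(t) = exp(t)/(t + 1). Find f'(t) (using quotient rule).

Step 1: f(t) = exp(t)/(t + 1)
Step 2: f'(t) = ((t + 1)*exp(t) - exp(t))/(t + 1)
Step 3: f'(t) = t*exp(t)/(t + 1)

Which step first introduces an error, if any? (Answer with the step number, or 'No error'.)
Step 2

Step 2 is incorrect due to a wrong exponent.
The step shows: ((t + 1)*exp(t) - exp(t))/(t + 1)
The correct value should be: ((t + 1)*exp(t) - exp(t))/(t + 1)**2

Explanation: The exponent -2 on t + 1 was incorrectly written as -1: the term ((t + 1)*exp(t) - exp(t))/(t + 1)**2 was incorrectly written as ((t + 1)*exp(t) - exp(t))/(t + 1)
The later steps are derived from this incorrect expression, so the error originates in Step 2.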